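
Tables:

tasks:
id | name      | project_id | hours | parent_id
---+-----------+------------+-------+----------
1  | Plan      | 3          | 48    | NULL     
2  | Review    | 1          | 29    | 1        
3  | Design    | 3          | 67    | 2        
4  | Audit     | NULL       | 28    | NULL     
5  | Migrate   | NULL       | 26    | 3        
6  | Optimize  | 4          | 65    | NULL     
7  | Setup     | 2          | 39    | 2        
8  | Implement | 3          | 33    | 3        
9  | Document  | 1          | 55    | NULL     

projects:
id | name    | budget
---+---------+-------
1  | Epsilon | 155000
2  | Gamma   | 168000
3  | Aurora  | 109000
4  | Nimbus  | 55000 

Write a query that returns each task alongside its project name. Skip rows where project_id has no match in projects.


INNER JOIN keeps only tasks rows whose project_id matches an id in projects. Walk through each task:
  - task 1 (Plan): project_id=3 -> matches Aurora
  - task 2 (Review): project_id=1 -> matches Epsilon
  - task 3 (Design): project_id=3 -> matches Aurora
  - task 4 (Audit): project_id=NULL, no match -> dropped
  - task 5 (Migrate): project_id=NULL, no match -> dropped
  - task 6 (Optimize): project_id=4 -> matches Nimbus
  - task 7 (Setup): project_id=2 -> matches Gamma
  - task 8 (Implement): project_id=3 -> matches Aurora
  - task 9 (Document): project_id=1 -> matches Epsilon
So 2 of 9 rows are dropped.

SQL:
SELECT a.name, b.name AS project
FROM tasks a
INNER JOIN projects b ON a.project_id = b.id

Result:
name      | project
----------+--------
Plan      | Aurora 
Review    | Epsilon
Design    | Aurora 
Optimize  | Nimbus 
Setup     | Gamma  
Implement | Aurora 
Document  | Epsilon


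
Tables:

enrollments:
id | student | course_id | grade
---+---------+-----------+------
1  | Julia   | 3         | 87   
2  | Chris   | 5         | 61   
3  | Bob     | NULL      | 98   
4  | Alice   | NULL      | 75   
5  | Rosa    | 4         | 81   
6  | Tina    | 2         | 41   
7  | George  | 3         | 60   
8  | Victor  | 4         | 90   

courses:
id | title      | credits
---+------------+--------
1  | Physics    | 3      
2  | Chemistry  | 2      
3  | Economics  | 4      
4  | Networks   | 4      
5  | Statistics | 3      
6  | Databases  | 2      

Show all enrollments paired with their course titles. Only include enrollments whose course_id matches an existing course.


INNER JOIN keeps only enrollments rows whose course_id matches an id in courses. Walk through each enrollment:
  - enrollment 1 (Julia): course_id=3 -> matches Economics
  - enrollment 2 (Chris): course_id=5 -> matches Statistics
  - enrollment 3 (Bob): course_id=NULL, no match -> dropped
  - enrollment 4 (Alice): course_id=NULL, no match -> dropped
  - enrollment 5 (Rosa): course_id=4 -> matches Networks
  - enrollment 6 (Tina): course_id=2 -> matches Chemistry
  - enrollment 7 (George): course_id=3 -> matches Economics
  - enrollment 8 (Victor): course_id=4 -> matches Networks
So 2 of 8 rows are dropped.

SQL:
SELECT a.student, b.title AS course
FROM enrollments a
INNER JOIN courses b ON a.course_id = b.id

Result:
student | course    
--------+-----------
Julia   | Economics 
Chris   | Statistics
Rosa    | Networks  
Tina    | Chemistry 
George  | Economics 
Victor  | Networks  


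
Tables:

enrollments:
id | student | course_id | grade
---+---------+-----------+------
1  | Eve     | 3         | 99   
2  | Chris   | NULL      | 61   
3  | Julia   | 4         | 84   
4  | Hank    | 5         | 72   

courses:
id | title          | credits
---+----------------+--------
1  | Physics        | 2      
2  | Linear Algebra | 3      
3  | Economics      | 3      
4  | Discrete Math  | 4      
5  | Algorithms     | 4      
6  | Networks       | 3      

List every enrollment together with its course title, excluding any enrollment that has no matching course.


INNER JOIN keeps only enrollments rows whose course_id matches an id in courses. Walk through each enrollment:
  - enrollment 1 (Eve): course_id=3 -> matches Economics
  - enrollment 2 (Chris): course_id=NULL, no match -> dropped
  - enrollment 3 (Julia): course_id=4 -> matches Discrete Math
  - enrollment 4 (Hank): course_id=5 -> matches Algorithms
So 1 of 4 rows is dropped.

SQL:
SELECT a.student, b.title AS course
FROM enrollments a
INNER JOIN courses b ON a.course_id = b.id

Result:
student | course       
--------+--------------
Eve     | Economics    
Julia   | Discrete Math
Hank    | Algorithms   


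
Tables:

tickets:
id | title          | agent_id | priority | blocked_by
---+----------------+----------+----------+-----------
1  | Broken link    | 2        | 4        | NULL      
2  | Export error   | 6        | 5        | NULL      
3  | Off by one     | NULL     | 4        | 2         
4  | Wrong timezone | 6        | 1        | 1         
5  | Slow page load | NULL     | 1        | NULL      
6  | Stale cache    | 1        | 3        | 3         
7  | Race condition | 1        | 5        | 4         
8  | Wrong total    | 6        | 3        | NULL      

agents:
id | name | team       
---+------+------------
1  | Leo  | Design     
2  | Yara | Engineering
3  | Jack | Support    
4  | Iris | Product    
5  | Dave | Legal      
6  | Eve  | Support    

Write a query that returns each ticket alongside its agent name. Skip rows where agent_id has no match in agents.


INNER JOIN keeps only tickets rows whose agent_id matches an id in agents. Walk through each ticket:
  - ticket 1 (Broken link): agent_id=2 -> matches Yara
  - ticket 2 (Export error): agent_id=6 -> matches Eve
  - ticket 3 (Off by one): agent_id=NULL, no match -> dropped
  - ticket 4 (Wrong timezone): agent_id=6 -> matches Eve
  - ticket 5 (Slow page load): agent_id=NULL, no match -> dropped
  - ticket 6 (Stale cache): agent_id=1 -> matches Leo
  - ticket 7 (Race condition): agent_id=1 -> matches Leo
  - ticket 8 (Wrong total): agent_id=6 -> matches Eve
So 2 of 8 rows are dropped.

SQL:
SELECT a.title, b.name AS agent
FROM tickets a
INNER JOIN agents b ON a.agent_id = b.id

Result:
title          | agent
---------------+------
Broken link    | Yara 
Export error   | Eve  
Wrong timezone | Eve  
Stale cache    | Leo  
Race condition | Leo  
Wrong total    | Eve  


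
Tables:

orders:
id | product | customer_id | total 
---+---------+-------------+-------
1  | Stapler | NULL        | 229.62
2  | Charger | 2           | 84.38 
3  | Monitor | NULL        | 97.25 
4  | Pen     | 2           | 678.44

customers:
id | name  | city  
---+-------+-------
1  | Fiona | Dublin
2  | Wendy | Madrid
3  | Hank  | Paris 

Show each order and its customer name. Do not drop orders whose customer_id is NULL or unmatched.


LEFT JOIN keeps every row from orders (the left table); where customer_id has no match in customers, the customer columns become NULL. Walk through each order:
  - order 1 (Stapler): customer_id=NULL, no match -> kept with NULL
  - order 2 (Charger): customer_id=2 -> matches Wendy
  - order 3 (Monitor): customer_id=NULL, no match -> kept with NULL
  - order 4 (Pen): customer_id=2 -> matches Wendy
All 4 rows appear; 2 have NULL customer.

SQL:
SELECT a.product, b.name AS customer
FROM orders a
LEFT JOIN customers b ON a.customer_id = b.id

Result:
product | customer
--------+---------
Stapler | NULL    
Charger | Wendy   
Monitor | NULL    
Pen     | Wendy   


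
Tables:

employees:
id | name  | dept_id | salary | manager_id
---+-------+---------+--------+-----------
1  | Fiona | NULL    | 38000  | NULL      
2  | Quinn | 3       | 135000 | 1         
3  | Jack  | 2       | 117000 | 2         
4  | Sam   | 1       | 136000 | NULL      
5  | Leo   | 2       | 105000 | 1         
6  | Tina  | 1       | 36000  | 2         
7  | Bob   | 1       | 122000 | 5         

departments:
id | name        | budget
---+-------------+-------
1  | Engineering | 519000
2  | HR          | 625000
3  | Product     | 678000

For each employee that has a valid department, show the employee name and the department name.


INNER JOIN keeps only employees rows whose dept_id matches an id in departments. Walk through each employee:
  - employee 1 (Fiona): dept_id=NULL, no match -> dropped
  - employee 2 (Quinn): dept_id=3 -> matches Product
  - employee 3 (Jack): dept_id=2 -> matches HR
  - employee 4 (Sam): dept_id=1 -> matches Engineering
  - employee 5 (Leo): dept_id=2 -> matches HR
  - employee 6 (Tina): dept_id=1 -> matches Engineering
  - employee 7 (Bob): dept_id=1 -> matches Engineering
So 1 of 7 rows is dropped.

SQL:
SELECT a.name, b.name AS department
FROM employees a
INNER JOIN departments b ON a.dept_id = b.id

Result:
name  | department 
------+------------
Quinn | Product    
Jack  | HR         
Sam   | Engineering
Leo   | HR         
Tina  | Engineering
Bob   | Engineering


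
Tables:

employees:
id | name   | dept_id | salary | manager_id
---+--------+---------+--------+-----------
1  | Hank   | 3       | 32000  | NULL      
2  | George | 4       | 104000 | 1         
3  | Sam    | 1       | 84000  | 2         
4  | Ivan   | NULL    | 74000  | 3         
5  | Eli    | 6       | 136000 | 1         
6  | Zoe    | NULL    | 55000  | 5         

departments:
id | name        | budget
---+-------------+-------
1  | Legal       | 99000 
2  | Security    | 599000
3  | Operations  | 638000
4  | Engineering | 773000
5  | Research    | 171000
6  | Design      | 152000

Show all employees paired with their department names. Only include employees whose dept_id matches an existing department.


INNER JOIN keeps only employees rows whose dept_id matches an id in departments. Walk through each employee:
  - employee 1 (Hank): dept_id=3 -> matches Operations
  - employee 2 (George): dept_id=4 -> matches Engineering
  - employee 3 (Sam): dept_id=1 -> matches Legal
  - employee 4 (Ivan): dept_id=NULL, no match -> dropped
  - employee 5 (Eli): dept_id=6 -> matches Design
  - employee 6 (Zoe): dept_id=NULL, no match -> dropped
So 2 of 6 rows are dropped.

SQL:
SELECT a.name, b.name AS department
FROM employees a
INNER JOIN departments b ON a.dept_id = b.id

Result:
name   | department 
-------+------------
Hank   | Operations 
George | Engineering
Sam    | Legal      
Eli    | Design     


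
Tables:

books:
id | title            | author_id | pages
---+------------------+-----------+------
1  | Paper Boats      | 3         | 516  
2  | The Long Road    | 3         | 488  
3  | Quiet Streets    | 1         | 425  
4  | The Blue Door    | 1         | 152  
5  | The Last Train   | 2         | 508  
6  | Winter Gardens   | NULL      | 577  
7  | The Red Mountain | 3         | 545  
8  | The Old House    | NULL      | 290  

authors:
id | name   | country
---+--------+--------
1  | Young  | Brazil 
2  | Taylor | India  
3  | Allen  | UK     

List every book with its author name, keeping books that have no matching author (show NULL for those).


LEFT JOIN keeps every row from books (the left table); where author_id has no match in authors, the author columns become NULL. Walk through each book:
  - book 1 (Paper Boats): author_id=3 -> matches Allen
  - book 2 (The Long Road): author_id=3 -> matches Allen
  - book 3 (Quiet Streets): author_id=1 -> matches Young
  - book 4 (The Blue Door): author_id=1 -> matches Young
  - book 5 (The Last Train): author_id=2 -> matches Taylor
  - book 6 (Winter Gardens): author_id=NULL, no match -> kept with NULL
  - book 7 (The Red Mountain): author_id=3 -> matches Allen
  - book 8 (The Old House): author_id=NULL, no match -> kept with NULL
All 8 rows appear; 2 have NULL author.

SQL:
SELECT a.title, b.name AS author
FROM books a
LEFT JOIN authors b ON a.author_id = b.id

Result:
title            | author
-----------------+-------
Paper Boats      | Allen 
The Long Road    | Allen 
Quiet Streets    | Young 
The Blue Door    | Young 
The Last Train   | Taylor
Winter Gardens   | NULL  
The Red Mountain | Allen 
The Old House    | NULL  


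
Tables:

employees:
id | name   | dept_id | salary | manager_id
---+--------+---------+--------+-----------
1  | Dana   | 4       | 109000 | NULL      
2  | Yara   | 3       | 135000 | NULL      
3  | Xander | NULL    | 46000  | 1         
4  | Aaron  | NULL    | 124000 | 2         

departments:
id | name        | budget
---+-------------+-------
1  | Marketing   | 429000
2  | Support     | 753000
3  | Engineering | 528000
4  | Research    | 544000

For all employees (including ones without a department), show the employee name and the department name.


LEFT JOIN keeps every row from employees (the left table); where dept_id has no match in departments, the department columns become NULL. Walk through each employee:
  - employee 1 (Dana): dept_id=4 -> matches Research
  - employee 2 (Yara): dept_id=3 -> matches Engineering
  - employee 3 (Xander): dept_id=NULL, no match -> kept with NULL
  - employee 4 (Aaron): dept_id=NULL, no match -> kept with NULL
All 4 rows appear; 2 have NULL department.

SQL:
SELECT a.name, b.name AS department
FROM employees a
LEFT JOIN departments b ON a.dept_id = b.id

Result:
name   | department 
-------+------------
Dana   | Research   
Yara   | Engineering
Xander | NULL       
Aaron  | NULL       


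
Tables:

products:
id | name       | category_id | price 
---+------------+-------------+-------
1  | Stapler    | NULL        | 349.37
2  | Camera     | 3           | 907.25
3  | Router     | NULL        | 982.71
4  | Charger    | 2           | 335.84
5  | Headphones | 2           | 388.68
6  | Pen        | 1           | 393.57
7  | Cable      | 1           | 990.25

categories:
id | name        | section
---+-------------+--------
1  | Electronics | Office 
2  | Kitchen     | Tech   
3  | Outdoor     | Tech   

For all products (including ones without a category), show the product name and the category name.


LEFT JOIN keeps every row from products (the left table); where category_id has no match in categories, the category columns become NULL. Walk through each product:
  - product 1 (Stapler): category_id=NULL, no match -> kept with NULL
  - product 2 (Camera): category_id=3 -> matches Outdoor
  - product 3 (Router): category_id=NULL, no match -> kept with NULL
  - product 4 (Charger): category_id=2 -> matches Kitchen
  - product 5 (Headphones): category_id=2 -> matches Kitchen
  - product 6 (Pen): category_id=1 -> matches Electronics
  - product 7 (Cable): category_id=1 -> matches Electronics
All 7 rows appear; 2 have NULL category.

SQL:
SELECT a.name, b.name AS category
FROM products a
LEFT JOIN categories b ON a.category_id = b.id

Result:
name       | category   
-----------+------------
Stapler    | NULL       
Camera     | Outdoor    
Router     | NULL       
Charger    | Kitchen    
Headphones | Kitchen    
Pen        | Electronics
Cable      | Electronics


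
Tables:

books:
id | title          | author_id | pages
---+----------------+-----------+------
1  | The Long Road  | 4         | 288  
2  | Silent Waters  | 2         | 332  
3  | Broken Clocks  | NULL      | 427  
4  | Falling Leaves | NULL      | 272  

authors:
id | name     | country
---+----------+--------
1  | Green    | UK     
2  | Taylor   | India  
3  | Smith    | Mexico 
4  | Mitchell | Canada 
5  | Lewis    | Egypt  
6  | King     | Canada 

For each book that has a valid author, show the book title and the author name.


INNER JOIN keeps only books rows whose author_id matches an id in authors. Walk through each book:
  - book 1 (The Long Road): author_id=4 -> matches Mitchell
  - book 2 (Silent Waters): author_id=2 -> matches Taylor
  - book 3 (Broken Clocks): author_id=NULL, no match -> dropped
  - book 4 (Falling Leaves): author_id=NULL, no match -> dropped
So 2 of 4 rows are dropped.

SQL:
SELECT a.title, b.name AS author
FROM books a
INNER JOIN authors b ON a.author_id = b.id

Result:
title         | author  
--------------+---------
The Long Road | Mitchell
Silent Waters | Taylor  


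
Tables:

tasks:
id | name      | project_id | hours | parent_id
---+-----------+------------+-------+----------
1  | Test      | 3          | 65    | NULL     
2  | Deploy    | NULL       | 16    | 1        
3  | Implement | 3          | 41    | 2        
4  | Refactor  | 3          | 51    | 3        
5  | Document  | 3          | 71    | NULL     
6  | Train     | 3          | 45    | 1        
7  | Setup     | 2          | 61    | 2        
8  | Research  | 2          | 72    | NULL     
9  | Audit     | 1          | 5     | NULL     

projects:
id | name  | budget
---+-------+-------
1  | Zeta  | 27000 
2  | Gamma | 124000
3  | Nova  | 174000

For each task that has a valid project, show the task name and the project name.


INNER JOIN keeps only tasks rows whose project_id matches an id in projects. Walk through each task:
  - task 1 (Test): project_id=3 -> matches Nova
  - task 2 (Deploy): project_id=NULL, no match -> dropped
  - task 3 (Implement): project_id=3 -> matches Nova
  - task 4 (Refactor): project_id=3 -> matches Nova
  - task 5 (Document): project_id=3 -> matches Nova
  - task 6 (Train): project_id=3 -> matches Nova
  - task 7 (Setup): project_id=2 -> matches Gamma
  - task 8 (Research): project_id=2 -> matches Gamma
  - task 9 (Audit): project_id=1 -> matches Zeta
So 1 of 9 rows is dropped.

SQL:
SELECT a.name, b.name AS project
FROM tasks a
INNER JOIN projects b ON a.project_id = b.id

Result:
name      | project
----------+--------
Test      | Nova   
Implement | Nova   
Refactor  | Nova   
Document  | Nova   
Train     | Nova   
Setup     | Gamma  
Research  | Gamma  
Audit     | Zeta   


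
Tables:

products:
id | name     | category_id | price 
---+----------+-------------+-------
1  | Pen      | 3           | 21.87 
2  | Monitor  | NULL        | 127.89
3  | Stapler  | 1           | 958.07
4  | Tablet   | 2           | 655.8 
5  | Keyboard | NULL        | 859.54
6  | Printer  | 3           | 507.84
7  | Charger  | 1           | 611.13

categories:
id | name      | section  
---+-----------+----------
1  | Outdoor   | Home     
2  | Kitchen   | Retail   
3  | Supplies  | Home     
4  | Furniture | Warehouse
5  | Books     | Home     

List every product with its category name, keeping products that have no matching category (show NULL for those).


LEFT JOIN keeps every row from products (the left table); where category_id has no match in categories, the category columns become NULL. Walk through each product:
  - product 1 (Pen): category_id=3 -> matches Supplies
  - product 2 (Monitor): category_id=NULL, no match -> kept with NULL
  - product 3 (Stapler): category_id=1 -> matches Outdoor
  - product 4 (Tablet): category_id=2 -> matches Kitchen
  - product 5 (Keyboard): category_id=NULL, no match -> kept with NULL
  - product 6 (Printer): category_id=3 -> matches Supplies
  - product 7 (Charger): category_id=1 -> matches Outdoor
All 7 rows appear; 2 have NULL category.

SQL:
SELECT a.name, b.name AS category
FROM products a
LEFT JOIN categories b ON a.category_id = b.id

Result:
name     | category
---------+---------
Pen      | Supplies
Monitor  | NULL    
Stapler  | Outdoor 
Tablet   | Kitchen 
Keyboard | NULL    
Printer  | Supplies
Charger  | Outdoor 


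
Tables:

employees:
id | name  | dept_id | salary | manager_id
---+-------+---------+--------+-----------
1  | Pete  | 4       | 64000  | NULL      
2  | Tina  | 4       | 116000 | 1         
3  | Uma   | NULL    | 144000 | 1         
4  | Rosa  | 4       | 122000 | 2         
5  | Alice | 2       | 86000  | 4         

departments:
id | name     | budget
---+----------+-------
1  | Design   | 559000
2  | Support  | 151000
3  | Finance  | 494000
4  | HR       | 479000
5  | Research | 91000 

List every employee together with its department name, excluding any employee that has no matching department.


INNER JOIN keeps only employees rows whose dept_id matches an id in departments. Walk through each employee:
  - employee 1 (Pete): dept_id=4 -> matches HR
  - employee 2 (Tina): dept_id=4 -> matches HR
  - employee 3 (Uma): dept_id=NULL, no match -> dropped
  - employee 4 (Rosa): dept_id=4 -> matches HR
  - employee 5 (Alice): dept_id=2 -> matches Support
So 1 of 5 rows is dropped.

SQL:
SELECT a.name, b.name AS department
FROM employees a
INNER JOIN departments b ON a.dept_id = b.id

Result:
name  | department
------+-----------
Pete  | HR        
Tina  | HR        
Rosa  | HR        
Alice | Support   


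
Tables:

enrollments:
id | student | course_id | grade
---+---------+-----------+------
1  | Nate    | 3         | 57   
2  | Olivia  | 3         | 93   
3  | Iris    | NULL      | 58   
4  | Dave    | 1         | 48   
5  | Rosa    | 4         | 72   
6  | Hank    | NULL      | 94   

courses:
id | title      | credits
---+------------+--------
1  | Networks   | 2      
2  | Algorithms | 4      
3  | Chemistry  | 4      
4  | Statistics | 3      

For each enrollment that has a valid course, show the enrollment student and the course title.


INNER JOIN keeps only enrollments rows whose course_id matches an id in courses. Walk through each enrollment:
  - enrollment 1 (Nate): course_id=3 -> matches Chemistry
  - enrollment 2 (Olivia): course_id=3 -> matches Chemistry
  - enrollment 3 (Iris): course_id=NULL, no match -> dropped
  - enrollment 4 (Dave): course_id=1 -> matches Networks
  - enrollment 5 (Rosa): course_id=4 -> matches Statistics
  - enrollment 6 (Hank): course_id=NULL, no match -> dropped
So 2 of 6 rows are dropped.

SQL:
SELECT a.student, b.title AS course
FROM enrollments a
INNER JOIN courses b ON a.course_id = b.id

Result:
student | course    
--------+-----------
Nate    | Chemistry 
Olivia  | Chemistry 
Dave    | Networks  
Rosa    | Statistics


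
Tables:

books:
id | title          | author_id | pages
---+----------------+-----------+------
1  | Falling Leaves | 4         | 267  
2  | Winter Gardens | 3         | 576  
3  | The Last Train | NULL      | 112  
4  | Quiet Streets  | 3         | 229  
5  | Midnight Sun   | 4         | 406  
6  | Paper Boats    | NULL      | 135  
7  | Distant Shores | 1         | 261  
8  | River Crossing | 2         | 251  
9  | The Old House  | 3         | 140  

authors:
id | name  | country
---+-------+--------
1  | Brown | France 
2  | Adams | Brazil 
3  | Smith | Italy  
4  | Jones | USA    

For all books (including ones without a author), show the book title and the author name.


LEFT JOIN keeps every row from books (the left table); where author_id has no match in authors, the author columns become NULL. Walk through each book:
  - book 1 (Falling Leaves): author_id=4 -> matches Jones
  - book 2 (Winter Gardens): author_id=3 -> matches Smith
  - book 3 (The Last Train): author_id=NULL, no match -> kept with NULL
  - book 4 (Quiet Streets): author_id=3 -> matches Smith
  - book 5 (Midnight Sun): author_id=4 -> matches Jones
  - book 6 (Paper Boats): author_id=NULL, no match -> kept with NULL
  - book 7 (Distant Shores): author_id=1 -> matches Brown
  - book 8 (River Crossing): author_id=2 -> matches Adams
  - book 9 (The Old House): author_id=3 -> matches Smith
All 9 rows appear; 2 have NULL author.

SQL:
SELECT a.title, b.name AS author
FROM books a
LEFT JOIN authors b ON a.author_id = b.id

Result:
title          | author
---------------+-------
Falling Leaves | Jones 
Winter Gardens | Smith 
The Last Train | NULL  
Quiet Streets  | Smith 
Midnight Sun   | Jones 
Paper Boats    | NULL  
Distant Shores | Brown 
River Crossing | Adams 
The Old House  | Smith 


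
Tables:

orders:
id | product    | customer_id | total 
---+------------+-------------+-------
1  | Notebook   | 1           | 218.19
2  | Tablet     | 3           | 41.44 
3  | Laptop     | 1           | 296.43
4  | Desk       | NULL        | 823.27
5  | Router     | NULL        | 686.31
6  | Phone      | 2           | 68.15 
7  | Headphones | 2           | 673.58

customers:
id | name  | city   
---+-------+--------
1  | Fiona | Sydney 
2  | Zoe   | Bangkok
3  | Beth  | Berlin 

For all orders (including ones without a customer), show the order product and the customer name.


LEFT JOIN keeps every row from orders (the left table); where customer_id has no match in customers, the customer columns become NULL. Walk through each order:
  - order 1 (Notebook): customer_id=1 -> matches Fiona
  - order 2 (Tablet): customer_id=3 -> matches Beth
  - order 3 (Laptop): customer_id=1 -> matches Fiona
  - order 4 (Desk): customer_id=NULL, no match -> kept with NULL
  - order 5 (Router): customer_id=NULL, no match -> kept with NULL
  - order 6 (Phone): customer_id=2 -> matches Zoe
  - order 7 (Headphones): customer_id=2 -> matches Zoe
All 7 rows appear; 2 have NULL customer.

SQL:
SELECT a.product, b.name AS customer
FROM orders a
LEFT JOIN customers b ON a.customer_id = b.id

Result:
product    | customer
-----------+---------
Notebook   | Fiona   
Tablet     | Beth    
Laptop     | Fiona   
Desk       | NULL    
Router     | NULL    
Phone      | Zoe     
Headphones | Zoe     


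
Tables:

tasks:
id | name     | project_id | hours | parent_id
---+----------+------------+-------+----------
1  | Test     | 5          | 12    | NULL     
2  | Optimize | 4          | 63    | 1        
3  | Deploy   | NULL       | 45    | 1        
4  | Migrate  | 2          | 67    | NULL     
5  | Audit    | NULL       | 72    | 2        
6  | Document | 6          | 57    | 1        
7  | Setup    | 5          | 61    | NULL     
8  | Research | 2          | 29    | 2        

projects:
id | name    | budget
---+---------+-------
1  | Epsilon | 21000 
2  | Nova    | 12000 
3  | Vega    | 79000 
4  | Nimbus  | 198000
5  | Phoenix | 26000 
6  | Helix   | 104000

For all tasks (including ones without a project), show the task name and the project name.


LEFT JOIN keeps every row from tasks (the left table); where project_id has no match in projects, the project columns become NULL. Walk through each task:
  - task 1 (Test): project_id=5 -> matches Phoenix
  - task 2 (Optimize): project_id=4 -> matches Nimbus
  - task 3 (Deploy): project_id=NULL, no match -> kept with NULL
  - task 4 (Migrate): project_id=2 -> matches Nova
  - task 5 (Audit): project_id=NULL, no match -> kept with NULL
  - task 6 (Document): project_id=6 -> matches Helix
  - task 7 (Setup): project_id=5 -> matches Phoenix
  - task 8 (Research): project_id=2 -> matches Nova
All 8 rows appear; 2 have NULL project.

SQL:
SELECT a.name, b.name AS project
FROM tasks a
LEFT JOIN projects b ON a.project_id = b.id

Result:
name     | project
---------+--------
Test     | Phoenix
Optimize | Nimbus 
Deploy   | NULL   
Migrate  | Nova   
Audit    | NULL   
Document | Helix  
Setup    | Phoenix
Research | Nova   


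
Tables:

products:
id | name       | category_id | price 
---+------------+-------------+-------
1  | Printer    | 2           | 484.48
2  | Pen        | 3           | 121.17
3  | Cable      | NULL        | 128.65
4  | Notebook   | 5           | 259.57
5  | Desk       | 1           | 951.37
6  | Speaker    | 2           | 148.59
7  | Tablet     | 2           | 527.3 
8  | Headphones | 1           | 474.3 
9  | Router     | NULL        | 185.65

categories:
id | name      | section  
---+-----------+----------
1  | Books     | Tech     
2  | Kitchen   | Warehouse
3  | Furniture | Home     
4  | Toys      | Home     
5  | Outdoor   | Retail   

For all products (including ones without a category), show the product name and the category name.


LEFT JOIN keeps every row from products (the left table); where category_id has no match in categories, the category columns become NULL. Walk through each product:
  - product 1 (Printer): category_id=2 -> matches Kitchen
  - product 2 (Pen): category_id=3 -> matches Furniture
  - product 3 (Cable): category_id=NULL, no match -> kept with NULL
  - product 4 (Notebook): category_id=5 -> matches Outdoor
  - product 5 (Desk): category_id=1 -> matches Books
  - product 6 (Speaker): category_id=2 -> matches Kitchen
  - product 7 (Tablet): category_id=2 -> matches Kitchen
  - product 8 (Headphones): category_id=1 -> matches Books
  - product 9 (Router): category_id=NULL, no match -> kept with NULL
All 9 rows appear; 2 have NULL category.

SQL:
SELECT a.name, b.name AS category
FROM products a
LEFT JOIN categories b ON a.category_id = b.id

Result:
name       | category 
-----------+----------
Printer    | Kitchen  
Pen        | Furniture
Cable      | NULL     
Notebook   | Outdoor  
Desk       | Books    
Speaker    | Kitchen  
Tablet     | Kitchen  
Headphones | Books    
Router     | NULL     


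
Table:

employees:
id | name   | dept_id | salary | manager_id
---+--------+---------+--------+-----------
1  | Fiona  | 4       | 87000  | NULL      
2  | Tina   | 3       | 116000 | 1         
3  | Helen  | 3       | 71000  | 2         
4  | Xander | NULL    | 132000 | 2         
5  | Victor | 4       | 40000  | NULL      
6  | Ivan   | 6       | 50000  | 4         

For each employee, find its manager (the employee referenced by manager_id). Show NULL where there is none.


This is a self-join: employees is joined to a second copy of itself, matching each row's manager_id to another row's id. Use LEFT JOIN so rows with manager_id=NULL are kept.
  - employee 1 (Fiona): manager_id=NULL -> NULL
  - employee 2 (Tina): manager_id=1 -> Fiona
  - employee 3 (Helen): manager_id=2 -> Tina
  - employee 4 (Xander): manager_id=2 -> Tina
  - employee 5 (Victor): manager_id=NULL -> NULL
  - employee 6 (Ivan): manager_id=4 -> Xander

SQL:
SELECT a.name AS item, b.name AS manager
FROM employees a
LEFT JOIN employees b ON a.manager_id = b.id

Result:
item   | manager
-------+--------
Fiona  | NULL   
Tina   | Fiona  
Helen  | Tina   
Xander | Tina   
Victor | NULL   
Ivan   | Xander 


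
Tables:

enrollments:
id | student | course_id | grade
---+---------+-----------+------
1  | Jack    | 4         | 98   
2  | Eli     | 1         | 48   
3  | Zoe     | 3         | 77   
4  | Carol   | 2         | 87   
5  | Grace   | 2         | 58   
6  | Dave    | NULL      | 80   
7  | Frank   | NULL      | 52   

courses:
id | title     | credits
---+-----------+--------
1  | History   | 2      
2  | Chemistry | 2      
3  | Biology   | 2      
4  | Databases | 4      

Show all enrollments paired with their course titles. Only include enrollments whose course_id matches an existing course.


INNER JOIN keeps only enrollments rows whose course_id matches an id in courses. Walk through each enrollment:
  - enrollment 1 (Jack): course_id=4 -> matches Databases
  - enrollment 2 (Eli): course_id=1 -> matches History
  - enrollment 3 (Zoe): course_id=3 -> matches Biology
  - enrollment 4 (Carol): course_id=2 -> matches Chemistry
  - enrollment 5 (Grace): course_id=2 -> matches Chemistry
  - enrollment 6 (Dave): course_id=NULL, no match -> dropped
  - enrollment 7 (Frank): course_id=NULL, no match -> dropped
So 2 of 7 rows are dropped.

SQL:
SELECT a.student, b.title AS course
FROM enrollments a
INNER JOIN courses b ON a.course_id = b.id

Result:
student | course   
--------+----------
Jack    | Databases
Eli     | History  
Zoe     | Biology  
Carol   | Chemistry
Grace   | Chemistry


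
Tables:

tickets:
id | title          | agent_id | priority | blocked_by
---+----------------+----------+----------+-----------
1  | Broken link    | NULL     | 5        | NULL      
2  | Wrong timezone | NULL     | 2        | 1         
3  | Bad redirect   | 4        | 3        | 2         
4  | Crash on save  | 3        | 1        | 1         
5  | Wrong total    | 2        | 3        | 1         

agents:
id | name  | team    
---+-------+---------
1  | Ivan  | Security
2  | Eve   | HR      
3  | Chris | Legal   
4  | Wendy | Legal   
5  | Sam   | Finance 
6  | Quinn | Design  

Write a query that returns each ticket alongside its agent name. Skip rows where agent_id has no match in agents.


INNER JOIN keeps only tickets rows whose agent_id matches an id in agents. Walk through each ticket:
  - ticket 1 (Broken link): agent_id=NULL, no match -> dropped
  - ticket 2 (Wrong timezone): agent_id=NULL, no match -> dropped
  - ticket 3 (Bad redirect): agent_id=4 -> matches Wendy
  - ticket 4 (Crash on save): agent_id=3 -> matches Chris
  - ticket 5 (Wrong total): agent_id=2 -> matches Eve
So 2 of 5 rows are dropped.

SQL:
SELECT a.title, b.name AS agent
FROM tickets a
INNER JOIN agents b ON a.agent_id = b.id

Result:
title         | agent
--------------+------
Bad redirect  | Wendy
Crash on save | Chris
Wrong total   | Eve  


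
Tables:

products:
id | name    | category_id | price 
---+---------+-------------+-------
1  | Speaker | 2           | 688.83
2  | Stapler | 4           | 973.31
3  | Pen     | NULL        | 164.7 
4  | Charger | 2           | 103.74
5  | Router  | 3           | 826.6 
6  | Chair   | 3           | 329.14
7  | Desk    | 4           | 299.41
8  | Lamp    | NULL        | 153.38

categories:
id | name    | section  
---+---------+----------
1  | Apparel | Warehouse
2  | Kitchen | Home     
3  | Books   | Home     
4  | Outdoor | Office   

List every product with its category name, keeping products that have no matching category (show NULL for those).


LEFT JOIN keeps every row from products (the left table); where category_id has no match in categories, the category columns become NULL. Walk through each product:
  - product 1 (Speaker): category_id=2 -> matches Kitchen
  - product 2 (Stapler): category_id=4 -> matches Outdoor
  - product 3 (Pen): category_id=NULL, no match -> kept with NULL
  - product 4 (Charger): category_id=2 -> matches Kitchen
  - product 5 (Router): category_id=3 -> matches Books
  - product 6 (Chair): category_id=3 -> matches Books
  - product 7 (Desk): category_id=4 -> matches Outdoor
  - product 8 (Lamp): category_id=NULL, no match -> kept with NULL
All 8 rows appear; 2 have NULL category.

SQL:
SELECT a.name, b.name AS category
FROM products a
LEFT JOIN categories b ON a.category_id = b.id

Result:
name    | category
--------+---------
Speaker | Kitchen 
Stapler | Outdoor 
Pen     | NULL    
Charger | Kitchen 
Router  | Books   
Chair   | Books   
Desk    | Outdoor 
Lamp    | NULL    


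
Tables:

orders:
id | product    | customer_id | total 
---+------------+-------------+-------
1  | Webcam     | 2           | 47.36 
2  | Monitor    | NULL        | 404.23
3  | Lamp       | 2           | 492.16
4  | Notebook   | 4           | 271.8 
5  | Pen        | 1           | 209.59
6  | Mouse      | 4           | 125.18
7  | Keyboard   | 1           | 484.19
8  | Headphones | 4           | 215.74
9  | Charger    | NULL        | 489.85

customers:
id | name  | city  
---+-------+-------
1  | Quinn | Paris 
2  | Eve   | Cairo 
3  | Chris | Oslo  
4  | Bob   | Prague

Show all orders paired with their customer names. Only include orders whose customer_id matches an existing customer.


INNER JOIN keeps only orders rows whose customer_id matches an id in customers. Walk through each order:
  - order 1 (Webcam): customer_id=2 -> matches Eve
  - order 2 (Monitor): customer_id=NULL, no match -> dropped
  - order 3 (Lamp): customer_id=2 -> matches Eve
  - order 4 (Notebook): customer_id=4 -> matches Bob
  - order 5 (Pen): customer_id=1 -> matches Quinn
  - order 6 (Mouse): customer_id=4 -> matches Bob
  - order 7 (Keyboard): customer_id=1 -> matches Quinn
  - order 8 (Headphones): customer_id=4 -> matches Bob
  - order 9 (Charger): customer_id=NULL, no match -> dropped
So 2 of 9 rows are dropped.

SQL:
SELECT a.product, b.name AS customer
FROM orders a
INNER JOIN customers b ON a.customer_id = b.id

Result:
product    | customer
-----------+---------
Webcam     | Eve     
Lamp       | Eve     
Notebook   | Bob     
Pen        | Quinn   
Mouse      | Bob     
Keyboard   | Quinn   
Headphones | Bob     


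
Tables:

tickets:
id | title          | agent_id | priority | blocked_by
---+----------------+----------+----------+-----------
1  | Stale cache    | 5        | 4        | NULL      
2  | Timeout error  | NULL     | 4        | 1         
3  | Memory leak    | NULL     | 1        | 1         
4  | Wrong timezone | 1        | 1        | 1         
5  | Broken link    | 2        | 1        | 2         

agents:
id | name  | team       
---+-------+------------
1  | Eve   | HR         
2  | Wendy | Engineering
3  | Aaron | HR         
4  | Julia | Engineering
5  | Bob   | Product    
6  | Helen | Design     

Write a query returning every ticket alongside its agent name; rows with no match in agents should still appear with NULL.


LEFT JOIN keeps every row from tickets (the left table); where agent_id has no match in agents, the agent columns become NULL. Walk through each ticket:
  - ticket 1 (Stale cache): agent_id=5 -> matches Bob
  - ticket 2 (Timeout error): agent_id=NULL, no match -> kept with NULL
  - ticket 3 (Memory leak): agent_id=NULL, no match -> kept with NULL
  - ticket 4 (Wrong timezone): agent_id=1 -> matches Eve
  - ticket 5 (Broken link): agent_id=2 -> matches Wendy
All 5 rows appear; 2 have NULL agent.

SQL:
SELECT a.title, b.name AS agent
FROM tickets a
LEFT JOIN agents b ON a.agent_id = b.id

Result:
title          | agent
---------------+------
Stale cache    | Bob  
Timeout error  | NULL 
Memory leak    | NULL 
Wrong timezone | Eve  
Broken link    | Wendy


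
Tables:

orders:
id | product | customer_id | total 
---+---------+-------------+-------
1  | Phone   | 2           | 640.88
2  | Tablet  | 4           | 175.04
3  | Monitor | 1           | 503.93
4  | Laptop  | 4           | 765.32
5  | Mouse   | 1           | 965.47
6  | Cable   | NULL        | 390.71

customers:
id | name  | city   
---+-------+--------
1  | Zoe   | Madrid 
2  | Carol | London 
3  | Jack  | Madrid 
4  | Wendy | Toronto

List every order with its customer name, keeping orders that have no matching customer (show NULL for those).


LEFT JOIN keeps every row from orders (the left table); where customer_id has no match in customers, the customer columns become NULL. Walk through each order:
  - order 1 (Phone): customer_id=2 -> matches Carol
  - order 2 (Tablet): customer_id=4 -> matches Wendy
  - order 3 (Monitor): customer_id=1 -> matches Zoe
  - order 4 (Laptop): customer_id=4 -> matches Wendy
  - order 5 (Mouse): customer_id=1 -> matches Zoe
  - order 6 (Cable): customer_id=NULL, no match -> kept with NULL
All 6 rows appear; 1 has NULL customer.

SQL:
SELECT a.product, b.name AS customer
FROM orders a
LEFT JOIN customers b ON a.customer_id = b.id

Result:
product | customer
--------+---------
Phone   | Carol   
Tablet  | Wendy   
Monitor | Zoe     
Laptop  | Wendy   
Mouse   | Zoe     
Cable   | NULL    


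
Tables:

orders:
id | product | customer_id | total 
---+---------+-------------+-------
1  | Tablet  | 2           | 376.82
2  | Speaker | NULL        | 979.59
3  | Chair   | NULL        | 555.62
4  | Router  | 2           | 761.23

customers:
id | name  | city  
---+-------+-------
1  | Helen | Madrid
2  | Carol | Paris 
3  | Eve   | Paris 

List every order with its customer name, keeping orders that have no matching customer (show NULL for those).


LEFT JOIN keeps every row from orders (the left table); where customer_id has no match in customers, the customer columns become NULL. Walk through each order:
  - order 1 (Tablet): customer_id=2 -> matches Carol
  - order 2 (Speaker): customer_id=NULL, no match -> kept with NULL
  - order 3 (Chair): customer_id=NULL, no match -> kept with NULL
  - order 4 (Router): customer_id=2 -> matches Carol
All 4 rows appear; 2 have NULL customer.

SQL:
SELECT a.product, b.name AS customer
FROM orders a
LEFT JOIN customers b ON a.customer_id = b.id

Result:
product | customer
--------+---------
Tablet  | Carol   
Speaker | NULL    
Chair   | NULL    
Router  | Carol   


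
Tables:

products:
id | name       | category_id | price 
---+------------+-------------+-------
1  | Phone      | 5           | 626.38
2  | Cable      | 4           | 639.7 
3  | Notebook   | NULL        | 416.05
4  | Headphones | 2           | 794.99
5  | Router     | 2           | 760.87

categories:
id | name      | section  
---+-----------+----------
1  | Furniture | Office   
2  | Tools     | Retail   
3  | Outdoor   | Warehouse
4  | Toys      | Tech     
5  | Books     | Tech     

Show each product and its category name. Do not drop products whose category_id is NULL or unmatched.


LEFT JOIN keeps every row from products (the left table); where category_id has no match in categories, the category columns become NULL. Walk through each product:
  - product 1 (Phone): category_id=5 -> matches Books
  - product 2 (Cable): category_id=4 -> matches Toys
  - product 3 (Notebook): category_id=NULL, no match -> kept with NULL
  - product 4 (Headphones): category_id=2 -> matches Tools
  - product 5 (Router): category_id=2 -> matches Tools
All 5 rows appear; 1 has NULL category.

SQL:
SELECT a.name, b.name AS category
FROM products a
LEFT JOIN categories b ON a.category_id = b.id

Result:
name       | category
-----------+---------
Phone      | Books   
Cable      | Toys    
Notebook   | NULL    
Headphones | Tools   
Router     | Tools   
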